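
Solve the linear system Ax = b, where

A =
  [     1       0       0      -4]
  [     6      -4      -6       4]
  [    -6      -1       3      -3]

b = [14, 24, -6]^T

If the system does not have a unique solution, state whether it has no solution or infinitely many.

Row-reduce:
R2 ← R2 − 6·R1.
R3 ← R3 + 6·R1.
R2 ← R2 / (-4).
R3 ← R3 + 1·R2.
R3 ← R3 / (9/2).
R2 ← R2 − 3/2·R3.
Rank is 3 with 4 unknowns, leaving x_4 free.

infinitely many solutions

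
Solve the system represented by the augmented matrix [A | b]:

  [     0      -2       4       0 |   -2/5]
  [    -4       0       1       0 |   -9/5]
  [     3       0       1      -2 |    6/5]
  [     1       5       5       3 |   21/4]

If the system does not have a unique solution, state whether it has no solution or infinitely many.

x_1 = 1/2, x_2 = 3/5, x_3 = 1/5, x_4 = 1/4

Row-reduce the augmented matrix:
Swap R1 and R2.
R1 ← R1 / (-4).
R3 ← R3 − 3·R1.
R4 ← R4 − 1·R1.
R2 ← R2 / (-2).
R4 ← R4 − 5·R2.
R3 ← R3 / (7/4).
R1 ← R1 + 1/4·R3.
R2 ← R2 + 2·R3.
R4 ← R4 − 61/4·R3.
R4 ← R4 / (143/7).
R1 ← R1 + 2/7·R4.
R2 ← R2 + 16/7·R4.
R3 ← R3 + 8/7·R4.
Reading off the reduced rows gives x_1 = 1/2, x_2 = 3/5, x_3 = 1/5, x_4 = 1/4.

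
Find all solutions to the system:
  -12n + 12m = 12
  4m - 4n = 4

Row-reduce:
R1 ← R1 / (12).
R2 ← R2 − 4·R1.
Rank is 1 with 2 unknowns, leaving n free.

infinitely many solutions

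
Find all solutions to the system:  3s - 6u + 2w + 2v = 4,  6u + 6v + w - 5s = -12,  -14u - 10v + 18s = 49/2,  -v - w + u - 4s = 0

Row-reduce:
R1 ← R1 / (-6).
R2 ← R2 − 6·R1.
R3 ← R3 + 14·R1.
R4 ← R4 − 1·R1.
R2 ← R2 / (8).
R1 ← R1 + 1/3·R2.
R3 ← R3 + 44/3·R2.
R4 ← R4 + 2/3·R2.
R3 ← R3 / (5/6).
R1 ← R1 + 5/24·R3.
R2 ← R2 − 3/8·R3.
R4 ← R4 + 5/12·R3.
Row 4 reduces to 0 = 1/4, a contradiction. The system is inconsistent.

no solution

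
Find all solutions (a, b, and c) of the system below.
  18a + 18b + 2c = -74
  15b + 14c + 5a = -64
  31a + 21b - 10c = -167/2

Row-reduce:
R1 ← R1 / (18).
R2 ← R2 − 5·R1.
R3 ← R3 − 31·R1.
R2 ← R2 / (10).
R1 ← R1 − 1·R2.
R3 ← R3 + 10·R2.
Row 3 reduces to 0 = 1/2, a contradiction. The system is inconsistent.

no solution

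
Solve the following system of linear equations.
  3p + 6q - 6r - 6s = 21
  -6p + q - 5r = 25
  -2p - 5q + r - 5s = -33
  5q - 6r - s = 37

p = 1, q = 1, r = -6, s = 4

Row-reduce the augmented matrix:
R1 ← R1 / (3).
R2 ← R2 + 6·R1.
R3 ← R3 + 2·R1.
R2 ← R2 / (13).
R1 ← R1 − 2·R2.
R3 ← R3 + 1·R2.
R4 ← R4 − 5·R2.
R3 ← R3 / (-56/13).
R1 ← R1 − 8/13·R3.
R2 ← R2 + 17/13·R3.
R4 ← R4 − 7/13·R3.
R4 ← R4 / (19/8).
R1 ← R1 + 11/7·R4.
R2 ← R2 − 117/56·R4.
R3 ← R3 − 129/56·R4.
Reading off the reduced rows gives p = 1, q = 1, r = -6, s = 4.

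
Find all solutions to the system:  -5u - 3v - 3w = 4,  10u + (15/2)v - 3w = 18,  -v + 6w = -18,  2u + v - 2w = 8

Row-reduce:
R1 ← R1 / (-5).
R2 ← R2 − 10·R1.
R4 ← R4 − 2·R1.
R2 ← R2 / (3/2).
R1 ← R1 − 3/5·R2.
R3 ← R3 + 1·R2.
R4 ← R4 + 1/5·R2.
Swap R3 and R4.
R3 ← R3 / (-22/5).
R1 ← R1 − 21/5·R3.
R2 ← R2 + 6·R3.
Row 4 reduces to 0 = -2/3, a contradiction. The system is inconsistent.

no solution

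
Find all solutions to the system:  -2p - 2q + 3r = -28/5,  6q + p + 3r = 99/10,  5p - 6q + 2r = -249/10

p = -3/2, q = 5/2, r = -6/5

Row-reduce the augmented matrix:
R1 ← R1 / (-2).
R2 ← R2 − 1·R1.
R3 ← R3 − 5·R1.
R2 ← R2 / (5).
R1 ← R1 − 1·R2.
R3 ← R3 + 11·R2.
R3 ← R3 / (97/5).
R1 ← R1 + 12/5·R3.
R2 ← R2 − 9/10·R3.
Reading off the reduced rows gives p = -3/2, q = 5/2, r = -6/5.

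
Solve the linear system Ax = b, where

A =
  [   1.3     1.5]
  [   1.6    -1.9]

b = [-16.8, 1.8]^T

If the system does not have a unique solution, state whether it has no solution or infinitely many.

x_1 = -6, x_2 = -6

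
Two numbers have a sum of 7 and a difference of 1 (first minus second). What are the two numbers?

first number: 4, second number: 3

Let x = first number, y = second number.
  x + y = 7
  -y + x = 1
From equation 1: x = 7 − y.
Substitute into equation 2 and solve: y = 3.
Then x = 4.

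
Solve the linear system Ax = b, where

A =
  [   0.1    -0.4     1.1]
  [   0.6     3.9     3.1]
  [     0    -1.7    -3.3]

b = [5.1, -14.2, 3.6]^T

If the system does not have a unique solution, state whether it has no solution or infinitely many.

x_1 = 5, x_2 = -6, x_3 = 2

Row-reduce the augmented matrix:
R1 ← R1 / (1/10).
R2 ← R2 − 3/5·R1.
R2 ← R2 / (63/10).
R1 ← R1 + 4·R2.
R3 ← R3 + 17/10·R2.
R3 ← R3 / (-191/45).
R1 ← R1 − 79/9·R3.
R2 ← R2 + 5/9·R3.
Reading off the reduced rows gives x_1 = 5, x_2 = -6, x_3 = 2.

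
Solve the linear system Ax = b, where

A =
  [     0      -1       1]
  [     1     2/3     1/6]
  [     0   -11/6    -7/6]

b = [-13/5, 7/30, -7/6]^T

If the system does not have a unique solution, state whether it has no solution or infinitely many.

x_1 = -1/2, x_2 = 7/5, x_3 = -6/5

Row-reduce the augmented matrix:
Swap R1 and R2.
R2 ← R2 / (-1).
R1 ← R1 − 2/3·R2.
R3 ← R3 + 11/6·R2.
R3 ← R3 / (-3).
R1 ← R1 − 5/6·R3.
R2 ← R2 + 1·R3.
Reading off the reduced rows gives x_1 = -1/2, x_2 = 7/5, x_3 = -6/5.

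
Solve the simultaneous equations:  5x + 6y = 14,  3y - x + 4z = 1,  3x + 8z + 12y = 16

infinitely many solutions

Row-reduce:
R1 ← R1 / (5).
R2 ← R2 + 1·R1.
R3 ← R3 − 3·R1.
R2 ← R2 / (21/5).
R1 ← R1 − 6/5·R2.
R3 ← R3 − 42/5·R2.
Rank is 2 with 3 unknowns, leaving z free.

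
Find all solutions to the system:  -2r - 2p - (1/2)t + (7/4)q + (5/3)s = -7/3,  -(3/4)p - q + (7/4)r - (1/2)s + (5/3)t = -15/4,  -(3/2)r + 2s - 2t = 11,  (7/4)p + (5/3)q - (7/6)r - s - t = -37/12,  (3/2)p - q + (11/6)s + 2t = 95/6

Row-reduce the augmented matrix:
R1 ← R1 / (-2).
R2 ← R2 + 3/4·R1.
R4 ← R4 − 7/4·R1.
R5 ← R5 − 3/2·R1.
R2 ← R2 / (-53/32).
R1 ← R1 + 7/8·R2.
R4 ← R4 − 307/96·R2.
R5 ← R5 − 5/16·R2.
R3 ← R3 / (-3/2).
R1 ← R1 + 17/53·R3.
R2 ← R2 + 80/53·R3.
R4 ← R4 − 405/212·R3.
R5 ← R5 + 109/106·R3.
R4 ← R4 / (5/6).
R1 ← R1 + 2/3·R4.
R2 ← R2 + 4/3·R4.
R3 ← R3 + 4/3·R4.
R5 ← R5 − 3/2·R4.
R5 ← R5 / (3239/795).
R1 ← R1 + 1492/2385·R5.
R2 ← R2 − 586/2385·R5.
R3 ← R3 − 1636/2385·R5.
R4 ← R4 + 386/795·R5.
Reading off the reduced rows gives p = 3, q = -4, r = -2, s = 4, t = 0.

p = 3, q = -4, r = -2, s = 4, t = 0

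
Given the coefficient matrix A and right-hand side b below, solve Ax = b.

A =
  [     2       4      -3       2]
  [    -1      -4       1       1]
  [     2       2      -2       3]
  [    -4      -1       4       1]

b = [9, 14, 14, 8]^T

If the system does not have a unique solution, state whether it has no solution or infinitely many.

Row-reduce the augmented matrix:
R1 ← R1 / (2).
R2 ← R2 + 1·R1.
R3 ← R3 − 2·R1.
R4 ← R4 + 4·R1.
R2 ← R2 / (-2).
R1 ← R1 − 2·R2.
R3 ← R3 + 2·R2.
R4 ← R4 − 7·R2.
R3 ← R3 / (3/2).
R1 ← R1 + 2·R3.
R2 ← R2 − 1/4·R3.
R4 ← R4 + 15/4·R3.
R4 ← R4 / (19/2).
R1 ← R1 − 5/3·R4.
R2 ← R2 + 5/6·R4.
R3 ← R3 + 2/3·R4.
Reading off the reduced rows gives x_1 = -5, x_2 = -2, x_3 = -5, x_4 = 6.

x_1 = -5, x_2 = -2, x_3 = -5, x_4 = 6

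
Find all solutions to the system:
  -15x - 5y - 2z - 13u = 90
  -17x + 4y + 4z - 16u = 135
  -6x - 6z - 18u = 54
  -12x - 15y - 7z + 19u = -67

x = -3, y = -1, z = 6, u = -4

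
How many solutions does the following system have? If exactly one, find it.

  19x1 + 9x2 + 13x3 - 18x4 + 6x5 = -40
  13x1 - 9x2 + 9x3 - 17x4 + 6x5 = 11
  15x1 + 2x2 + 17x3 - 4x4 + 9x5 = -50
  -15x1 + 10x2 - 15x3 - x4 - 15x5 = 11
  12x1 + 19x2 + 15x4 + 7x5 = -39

x1 = 0, x2 = -2, x3 = -4, x4 = -1, x5 = 2

Row-reduce the augmented matrix:
R1 ← R1 / (19).
R2 ← R2 − 13·R1.
R3 ← R3 − 15·R1.
R4 ← R4 + 15·R1.
R5 ← R5 − 12·R1.
R2 ← R2 / (-288/19).
R1 ← R1 − 9/19·R2.
R3 ← R3 + 97/19·R2.
R4 ← R4 − 325/19·R2.
R5 ← R5 − 253/19·R2.
R3 ← R3 / (965/144).
R1 ← R1 − 11/16·R3.
R2 ← R2 + 1/144·R3.
R4 ← R4 + 665/144·R3.
R5 ← R5 + 1169/144·R3.
R4 ← R4 / (-2388/193).
R1 ← R1 + 889/386·R4.
R2 ← R2 − 62/193·R4.
R3 ← R3 − 679/386·R4.
R5 ← R5 − 7051/193·R4.
R5 ← R5 / (-14623/1990).
R1 ← R1 − 4181/3980·R5.
R2 ← R2 + 266/995·R5.
R3 ← R3 + 1031/3980·R5.
R4 ← R4 − 181/398·R5.
Reading off the reduced rows gives x1 = 0, x2 = -2, x3 = -4, x4 = -1, x5 = 2.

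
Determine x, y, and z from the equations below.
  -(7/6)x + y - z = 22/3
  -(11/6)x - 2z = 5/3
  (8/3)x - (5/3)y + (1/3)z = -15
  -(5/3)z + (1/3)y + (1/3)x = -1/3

x = -2, y = 6, z = 1

Row-reduce the augmented matrix:
R1 ← R1 / (-7/6).
R2 ← R2 + 11/6·R1.
R3 ← R3 − 8/3·R1.
R4 ← R4 − 1/3·R1.
R2 ← R2 / (-11/7).
R1 ← R1 + 6/7·R2.
R3 ← R3 − 13/21·R2.
R4 ← R4 − 13/21·R2.
R3 ← R3 / (-70/33).
R1 ← R1 − 12/11·R3.
R2 ← R2 − 3/11·R3.
R4 ← R4 + 70/33·R3.
R4 reduces to 0 = 0, so the extra equation is consistent.
Reading off the reduced rows gives x = -2, y = 6, z = 1.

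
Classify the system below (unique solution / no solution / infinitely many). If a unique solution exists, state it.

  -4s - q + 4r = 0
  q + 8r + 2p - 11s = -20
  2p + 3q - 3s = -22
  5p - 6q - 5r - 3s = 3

Row-reduce:
Swap R1 and R2.
R1 ← R1 / (2).
R3 ← R3 − 2·R1.
R4 ← R4 − 5·R1.
R2 ← R2 / (-1).
R1 ← R1 − 1/2·R2.
R3 ← R3 − 2·R2.
R4 ← R4 + 17/2·R2.
Swap R3 and R4.
R3 ← R3 / (-59).
R1 ← R1 − 6·R3.
R2 ← R2 + 4·R3.
Row 4 reduces to 0 = -2, a contradiction. The system is inconsistent.

no solution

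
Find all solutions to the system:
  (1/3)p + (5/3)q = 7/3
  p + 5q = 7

Row-reduce:
R1 ← R1 / (1/3).
R2 ← R2 − 1·R1.
Rank is 1 with 2 unknowns, leaving q free.

infinitely many solutions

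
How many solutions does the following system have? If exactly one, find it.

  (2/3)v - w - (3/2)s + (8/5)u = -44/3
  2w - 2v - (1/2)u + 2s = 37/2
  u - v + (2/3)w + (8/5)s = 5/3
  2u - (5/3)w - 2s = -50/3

Row-reduce the augmented matrix:
R1 ← R1 / (8/5).
R2 ← R2 + 1/2·R1.
R3 ← R3 − 1·R1.
R4 ← R4 − 2·R1.
R2 ← R2 / (-43/24).
R1 ← R1 − 5/12·R2.
R3 ← R3 + 17/12·R2.
R4 ← R4 + 5/6·R2.
R3 ← R3 / (-11/258).
R1 ← R1 + 10/43·R3.
R2 ← R2 + 81/86·R3.
R4 ← R4 + 155/129·R3.
R4 ← R4 / (-841/22).
R1 ← R1 + 86/11·R4.
R2 ← R2 + 1659/55·R4.
R3 ← R3 + 3423/110·R4.
Reading off the reduced rows gives u = -5, v = -4, w = 4, s = 0.

u = -5, v = -4, w = 4, s = 0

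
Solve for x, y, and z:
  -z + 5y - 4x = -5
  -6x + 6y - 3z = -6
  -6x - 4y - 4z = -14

x = 3, y = 1, z = -2

Row-reduce the augmented matrix:
R1 ← R1 / (-4).
R2 ← R2 + 6·R1.
R3 ← R3 + 6·R1.
R2 ← R2 / (-3/2).
R1 ← R1 + 5/4·R2.
R3 ← R3 + 23/2·R2.
R3 ← R3 / (9).
R1 ← R1 − 3/2·R3.
R2 ← R2 − 1·R3.
Reading off the reduced rows gives x = 3, y = 1, z = -2.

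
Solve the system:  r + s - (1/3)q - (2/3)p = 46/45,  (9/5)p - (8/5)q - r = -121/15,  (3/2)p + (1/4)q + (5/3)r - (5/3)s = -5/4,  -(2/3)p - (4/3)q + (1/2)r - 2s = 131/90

p = -8/3, q = 5/3, r = 3/5, s = -4/5

Row-reduce the augmented matrix:
R1 ← R1 / (-2/3).
R2 ← R2 − 9/5·R1.
R3 ← R3 − 3/2·R1.
R4 ← R4 + 2/3·R1.
R2 ← R2 / (-5/2).
R1 ← R1 − 1/2·R2.
R3 ← R3 + 1/2·R2.
R4 ← R4 + 1·R2.
R3 ← R3 / (1073/300).
R1 ← R1 + 29/25·R3.
R2 ← R2 + 17/25·R3.
R4 ← R4 + 59/50·R3.
R4 ← R4 / (-8725/2146).
R1 ← R1 + 35/37·R4.
R2 ← R2 + 1150/1073·R4.
R3 ← R3 − 13/1073·R4.
Reading off the reduced rows gives p = -8/3, q = 5/3, r = 3/5, s = -4/5.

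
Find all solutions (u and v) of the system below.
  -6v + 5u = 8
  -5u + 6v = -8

infinitely many solutions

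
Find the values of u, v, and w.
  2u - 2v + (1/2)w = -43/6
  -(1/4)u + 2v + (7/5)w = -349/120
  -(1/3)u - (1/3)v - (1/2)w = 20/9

u = -5/2, v = 1/3, w = -3

Row-reduce the augmented matrix:
R1 ← R1 / (2).
R2 ← R2 + 1/4·R1.
R3 ← R3 + 1/3·R1.
R2 ← R2 / (7/4).
R1 ← R1 + 1·R2.
R3 ← R3 + 2/3·R2.
R3 ← R3 / (59/420).
R1 ← R1 − 38/35·R3.
R2 ← R2 − 117/140·R3.
Reading off the reduced rows gives u = -5/2, v = 1/3, w = -3.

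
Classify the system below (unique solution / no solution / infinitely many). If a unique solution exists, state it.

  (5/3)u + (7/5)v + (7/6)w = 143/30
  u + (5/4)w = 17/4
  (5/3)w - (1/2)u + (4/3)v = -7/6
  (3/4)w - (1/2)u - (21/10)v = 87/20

no solution

Row-reduce:
R1 ← R1 / (5/3).
R2 ← R2 − 1·R1.
R3 ← R3 + 1/2·R1.
R4 ← R4 + 1/2·R1.
R2 ← R2 / (-21/25).
R1 ← R1 − 21/25·R2.
R3 ← R3 − 263/150·R2.
R4 ← R4 + 42/25·R2.
R3 ← R3 / (1595/504).
R1 ← R1 − 5/4·R3.
R2 ← R2 + 55/84·R3.
Row 4 reduces to 0 = 3, a contradiction. The system is inconsistent.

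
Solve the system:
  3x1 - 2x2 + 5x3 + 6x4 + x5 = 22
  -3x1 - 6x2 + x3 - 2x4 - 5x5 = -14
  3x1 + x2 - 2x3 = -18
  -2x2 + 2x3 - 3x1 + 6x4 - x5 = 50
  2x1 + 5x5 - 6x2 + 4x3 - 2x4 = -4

Row-reduce the augmented matrix:
R1 ← R1 / (3).
R2 ← R2 + 3·R1.
R3 ← R3 − 3·R1.
R4 ← R4 + 3·R1.
R5 ← R5 − 2·R1.
R2 ← R2 / (-8).
R1 ← R1 + 2/3·R2.
R3 ← R3 − 3·R2.
R4 ← R4 + 4·R2.
R5 ← R5 + 14/3·R2.
R3 ← R3 / (-19/4).
R1 ← R1 − 7/6·R3.
R2 ← R2 + 3/4·R3.
R4 ← R4 − 4·R3.
R5 ← R5 + 17/6·R3.
R4 ← R4 / (118/19).
R1 ← R1 − 32/57·R4.
R2 ← R2 − 4/19·R4.
R3 ← R3 − 18/19·R4.
R5 ← R5 + 322/57·R4.
R5 ← R5 / (1427/177).
R1 ← R1 − 11/177·R5.
R2 ← R2 − 53/59·R5.
R3 ← R3 − 32/59·R5.
R4 ← R4 + 1/59·R5.
Reading off the reduced rows gives x1 = -6, x2 = 0, x3 = 0, x4 = 6, x5 = 4.

x1 = -6, x2 = 0, x3 = 0, x4 = 6, x5 = 4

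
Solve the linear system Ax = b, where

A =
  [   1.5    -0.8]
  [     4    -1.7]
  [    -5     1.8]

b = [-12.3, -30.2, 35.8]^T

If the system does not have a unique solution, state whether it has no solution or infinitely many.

x_1 = -5, x_2 = 6

Row-reduce the augmented matrix:
R1 ← R1 / (3/2).
R2 ← R2 − 4·R1.
R3 ← R3 + 5·R1.
R2 ← R2 / (13/30).
R1 ← R1 + 8/15·R2.
R3 ← R3 + 13/15·R2.
R3 reduces to 0 = 0, so the extra equation is consistent.
Reading off the reduced rows gives x_1 = -5, x_2 = 6.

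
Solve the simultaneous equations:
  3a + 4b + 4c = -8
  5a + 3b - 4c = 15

infinitely many solutions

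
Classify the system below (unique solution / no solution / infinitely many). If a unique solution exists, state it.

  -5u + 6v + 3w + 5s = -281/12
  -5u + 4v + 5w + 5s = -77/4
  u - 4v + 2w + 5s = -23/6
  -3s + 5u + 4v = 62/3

Row-reduce the augmented matrix:
R1 ← R1 / (-5).
R2 ← R2 + 5·R1.
R3 ← R3 − 1·R1.
R4 ← R4 − 5·R1.
R2 ← R2 / (-2).
R1 ← R1 + 6/5·R2.
R3 ← R3 + 14/5·R2.
R4 ← R4 − 10·R2.
R3 ← R3 / (-1/5).
R1 ← R1 + 9/5·R3.
R2 ← R2 + 1·R3.
R4 ← R4 − 13·R3.
R4 ← R4 / (392).
R1 ← R1 + 55·R4.
R2 ← R2 + 30·R4.
R3 ← R3 + 30·R4.
Reading off the reduced rows gives u = 3, v = -1/3, w = 7/4, s = -7/3.

u = 3, v = -1/3, w = 7/4, s = -7/3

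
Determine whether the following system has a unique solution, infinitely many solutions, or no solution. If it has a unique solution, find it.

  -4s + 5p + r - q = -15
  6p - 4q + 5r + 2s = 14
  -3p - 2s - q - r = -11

Row-reduce:
R1 ← R1 / (5).
R2 ← R2 − 6·R1.
R3 ← R3 + 3·R1.
R2 ← R2 / (-14/5).
R1 ← R1 + 1/5·R2.
R3 ← R3 + 8/5·R2.
R3 ← R3 / (-18/7).
R1 ← R1 + 1/14·R3.
R2 ← R2 + 19/14·R3.
Rank is 3 with 4 unknowns, leaving s free.

infinitely many solutions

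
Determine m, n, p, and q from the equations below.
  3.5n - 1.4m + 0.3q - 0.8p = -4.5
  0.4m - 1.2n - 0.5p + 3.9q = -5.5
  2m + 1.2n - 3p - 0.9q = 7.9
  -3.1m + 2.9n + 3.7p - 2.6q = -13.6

Row-reduce the augmented matrix:
R1 ← R1 / (-7/5).
R2 ← R2 − 2/5·R1.
R3 ← R3 − 2·R1.
R4 ← R4 + 31/10·R1.
R2 ← R2 / (-1/5).
R1 ← R1 + 5/2·R2.
R3 ← R3 − 31/5·R2.
R4 ← R4 + 97/20·R2.
R3 ← R3 / (-1871/70).
R1 ← R1 − 271/28·R3.
R2 ← R2 − 51/14·R3.
R4 ← R4 − 6479/280·R3.
R4 ← R4 / (496871/74840).
R1 ← R1 + 40905/7484·R4.
R2 ← R2 + 11799/3742·R4.
R3 ← R3 + 8616/1871·R4.
Reading off the reduced rows gives m = -4, n = -4, p = -6, q = -3.

m = -4, n = -4, p = -6, q = -3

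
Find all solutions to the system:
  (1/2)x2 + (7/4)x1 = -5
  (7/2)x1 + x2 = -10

infinitely many solutions

Row-reduce:
R1 ← R1 / (7/4).
R2 ← R2 − 7/2·R1.
Rank is 1 with 2 unknowns, leaving x2 free.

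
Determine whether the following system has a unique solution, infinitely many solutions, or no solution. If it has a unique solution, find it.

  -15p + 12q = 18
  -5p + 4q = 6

infinitely many solutions

Row-reduce:
R1 ← R1 / (-15).
R2 ← R2 + 5·R1.
Rank is 1 with 2 unknowns, leaving q free.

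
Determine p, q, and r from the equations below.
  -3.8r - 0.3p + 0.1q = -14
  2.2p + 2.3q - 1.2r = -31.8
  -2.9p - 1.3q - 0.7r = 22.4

p = -6, q = -6, r = 4

Row-reduce the augmented matrix:
R1 ← R1 / (-3/10).
R2 ← R2 − 11/5·R1.
R3 ← R3 + 29/10·R1.
R2 ← R2 / (91/30).
R1 ← R1 + 1/3·R2.
R3 ← R3 + 34/15·R2.
R3 ← R3 / (2605/182).
R1 ← R1 − 862/91·R3.
R2 ← R2 + 872/91·R3.
Reading off the reduced rows gives p = -6, q = -6, r = 4.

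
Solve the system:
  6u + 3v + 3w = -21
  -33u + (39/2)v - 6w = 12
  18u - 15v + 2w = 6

infinitely many solutions

Row-reduce:
R1 ← R1 / (6).
R2 ← R2 + 33·R1.
R3 ← R3 − 18·R1.
R2 ← R2 / (36).
R1 ← R1 − 1/2·R2.
R3 ← R3 + 24·R2.
Rank is 2 with 3 unknowns, leaving w free.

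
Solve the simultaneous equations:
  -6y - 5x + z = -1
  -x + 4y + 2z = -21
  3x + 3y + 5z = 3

Row-reduce the augmented matrix:
R1 ← R1 / (-5).
R2 ← R2 + 1·R1.
R3 ← R3 − 3·R1.
R2 ← R2 / (26/5).
R1 ← R1 − 6/5·R2.
R3 ← R3 + 3/5·R2.
R3 ← R3 / (151/26).
R1 ← R1 + 8/13·R3.
R2 ← R2 − 9/26·R3.
Reading off the reduced rows gives x = 5, y = -4, z = 0.

x = 5, y = -4, z = 0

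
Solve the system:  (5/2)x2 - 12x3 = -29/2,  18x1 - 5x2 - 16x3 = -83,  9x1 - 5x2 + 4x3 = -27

Row-reduce:
Swap R1 and R2.
R1 ← R1 / (18).
R3 ← R3 − 9·R1.
R2 ← R2 / (5/2).
R1 ← R1 + 5/18·R2.
R3 ← R3 + 5/2·R2.
Rank is 2 with 3 unknowns, leaving x3 free.

infinitely many solutions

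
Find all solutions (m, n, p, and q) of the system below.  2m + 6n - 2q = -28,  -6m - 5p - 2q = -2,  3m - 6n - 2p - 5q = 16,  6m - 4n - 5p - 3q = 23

m = 1, n = -4, p = -2, q = 3

Row-reduce the augmented matrix:
R1 ← R1 / (2).
R2 ← R2 + 6·R1.
R3 ← R3 − 3·R1.
R4 ← R4 − 6·R1.
R2 ← R2 / (18).
R1 ← R1 − 3·R2.
R3 ← R3 + 15·R2.
R4 ← R4 + 22·R2.
R3 ← R3 / (-37/6).
R1 ← R1 − 5/6·R3.
R2 ← R2 + 5/18·R3.
R4 ← R4 + 100/9·R3.
R4 ← R4 / (327/37).
R1 ← R1 + 31/37·R4.
R2 ← R2 + 2/37·R4.
R3 ← R3 − 52/37·R4.
Reading off the reduced rows gives m = 1, n = -4, p = -2, q = 3.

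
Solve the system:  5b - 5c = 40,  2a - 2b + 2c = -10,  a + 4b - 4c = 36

no solution

Row-reduce:
Swap R1 and R2.
R1 ← R1 / (2).
R3 ← R3 − 1·R1.
R2 ← R2 / (5).
R1 ← R1 + 1·R2.
R3 ← R3 − 5·R2.
Row 3 reduces to 0 = 1, a contradiction. The system is inconsistent.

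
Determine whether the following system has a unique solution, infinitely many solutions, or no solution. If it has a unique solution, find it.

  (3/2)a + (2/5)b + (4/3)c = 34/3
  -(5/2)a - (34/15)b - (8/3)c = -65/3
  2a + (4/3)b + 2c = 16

no solution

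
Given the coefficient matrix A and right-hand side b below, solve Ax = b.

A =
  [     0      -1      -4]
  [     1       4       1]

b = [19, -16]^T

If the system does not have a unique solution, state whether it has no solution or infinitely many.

Row-reduce:
Swap R1 and R2.
R2 ← R2 / (-1).
R1 ← R1 − 4·R2.
Rank is 2 with 3 unknowns, leaving x_3 free.

infinitely many solutions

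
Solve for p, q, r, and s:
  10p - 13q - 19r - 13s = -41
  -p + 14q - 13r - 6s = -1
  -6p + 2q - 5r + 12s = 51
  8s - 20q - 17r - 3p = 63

Row-reduce the augmented matrix:
R1 ← R1 / (10).
R2 ← R2 + 1·R1.
R3 ← R3 + 6·R1.
R4 ← R4 + 3·R1.
R2 ← R2 / (127/10).
R1 ← R1 + 13/10·R2.
R3 ← R3 + 29/5·R2.
R4 ← R4 + 239/10·R2.
R3 ← R3 / (-2947/127).
R1 ← R1 + 435/127·R3.
R2 ← R2 + 149/127·R3.
R4 ← R4 + 6444/127·R3.
R4 ← R4 / (-33984/2947).
R1 ← R1 + 6410/2947·R4.
R2 ← R2 + 1823/2947·R4.
R3 ← R3 + 110/2947·R4.
Reading off the reduced rows gives p = -6, q = -1, r = -1, s = 1.

p = -6, q = -1, r = -1, s = 1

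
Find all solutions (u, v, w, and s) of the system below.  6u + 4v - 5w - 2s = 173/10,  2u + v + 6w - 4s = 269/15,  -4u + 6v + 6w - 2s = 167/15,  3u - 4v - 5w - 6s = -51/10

u = 8/3, v = 2, w = 3/2, s = -2/5

Row-reduce the augmented matrix:
R1 ← R1 / (6).
R2 ← R2 − 2·R1.
R3 ← R3 + 4·R1.
R4 ← R4 − 3·R1.
R2 ← R2 / (-1/3).
R1 ← R1 − 2/3·R2.
R3 ← R3 − 26/3·R2.
R4 ← R4 + 6·R2.
R3 ← R3 / (202).
R1 ← R1 − 29/2·R3.
R2 ← R2 + 23·R3.
R4 ← R4 + 281/2·R3.
R4 ← R4 / (-1535/202).
R1 ← R1 + 109/202·R4.
R2 ← R2 + 25/101·R4.
R3 ← R3 + 45/101·R4.
Reading off the reduced rows gives u = 8/3, v = 2, w = 3/2, s = -2/5.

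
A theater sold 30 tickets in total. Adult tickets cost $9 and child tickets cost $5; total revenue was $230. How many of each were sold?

adult tickets: 20, child tickets: 10

Let a = adult tickets, c = child tickets.
  a + c = 30
  9a + 5c = 230
Row-reduce the augmented matrix:
R2 ← R2 − 9·R1.
R2 ← R2 / (-4).
R1 ← R1 − 1·R2.
Reading off the reduced rows gives a = 20, c = 10.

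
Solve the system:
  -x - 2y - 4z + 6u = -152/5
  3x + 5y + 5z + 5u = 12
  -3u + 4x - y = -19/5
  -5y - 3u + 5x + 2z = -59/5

Row-reduce the augmented matrix:
R1 ← R1 / (-1).
R2 ← R2 − 3·R1.
R3 ← R3 − 4·R1.
R4 ← R4 − 5·R1.
R2 ← R2 / (-1).
R1 ← R1 − 2·R2.
R3 ← R3 + 9·R2.
R4 ← R4 + 15·R2.
R3 ← R3 / (47).
R1 ← R1 + 10·R3.
R2 ← R2 − 7·R3.
R4 ← R4 − 87·R3.
R4 ← R4 / (1236/47).
R1 ← R1 − 20/47·R4.
R2 ← R2 − 221/47·R4.
R3 ← R3 + 186/47·R4.
Reading off the reduced rows gives x = -2, y = 3, z = 3, u = -12/5.

x = -2, y = 3, z = 3, u = -12/5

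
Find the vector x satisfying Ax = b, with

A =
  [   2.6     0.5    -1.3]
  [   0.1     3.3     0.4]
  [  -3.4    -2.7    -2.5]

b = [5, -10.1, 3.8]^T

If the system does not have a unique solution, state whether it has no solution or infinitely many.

x_1 = 2, x_2 = -3, x_3 = -1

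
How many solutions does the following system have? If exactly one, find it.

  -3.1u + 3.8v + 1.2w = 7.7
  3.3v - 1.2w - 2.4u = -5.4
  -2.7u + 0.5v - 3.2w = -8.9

Row-reduce the augmented matrix:
R1 ← R1 / (-31/10).
R2 ← R2 + 12/5·R1.
R3 ← R3 + 27/10·R1.
R2 ← R2 / (111/310).
R1 ← R1 + 38/31·R2.
R3 ← R3 + 871/310·R2.
R3 ← R3 / (-3876/185).
R1 ← R1 + 284/37·R3.
R2 ← R2 + 220/37·R3.
Reading off the reduced rows gives u = -3, v = -2, w = 5.

u = -3, v = -2, w = 5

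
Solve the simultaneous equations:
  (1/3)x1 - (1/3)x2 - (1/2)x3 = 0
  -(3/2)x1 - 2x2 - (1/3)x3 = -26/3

infinitely many solutions

Row-reduce:
R1 ← R1 / (1/3).
R2 ← R2 + 3/2·R1.
R2 ← R2 / (-7/2).
R1 ← R1 + 1·R2.
Rank is 2 with 3 unknowns, leaving x3 free.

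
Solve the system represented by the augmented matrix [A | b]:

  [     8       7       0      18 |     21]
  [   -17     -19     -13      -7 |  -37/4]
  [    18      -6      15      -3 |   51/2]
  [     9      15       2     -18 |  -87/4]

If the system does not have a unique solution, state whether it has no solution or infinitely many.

x_1 = 5/4, x_2 = -1, x_3 = 0, x_4 = 1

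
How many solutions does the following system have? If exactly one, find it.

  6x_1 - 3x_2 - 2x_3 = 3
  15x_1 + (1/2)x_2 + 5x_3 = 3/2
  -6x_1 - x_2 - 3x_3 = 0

Row-reduce:
R1 ← R1 / (6).
R2 ← R2 − 15·R1.
R3 ← R3 + 6·R1.
R2 ← R2 / (8).
R1 ← R1 + 1/2·R2.
R3 ← R3 + 4·R2.
Rank is 2 with 3 unknowns, leaving x_3 free.

infinitely many solutions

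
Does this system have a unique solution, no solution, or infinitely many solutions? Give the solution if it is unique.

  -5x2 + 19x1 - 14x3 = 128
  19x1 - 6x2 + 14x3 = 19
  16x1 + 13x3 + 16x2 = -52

Row-reduce the augmented matrix:
R1 ← R1 / (19).
R2 ← R2 − 19·R1.
R3 ← R3 − 16·R1.
R2 ← R2 / (-1).
R1 ← R1 + 5/19·R2.
R3 ← R3 − 384/19·R2.
R3 ← R3 / (11223/19).
R1 ← R1 + 154/19·R3.
R2 ← R2 + 28·R3.
Reading off the reduced rows gives x1 = 3, x2 = -3, x3 = -4.

x1 = 3, x2 = -3, x3 = -4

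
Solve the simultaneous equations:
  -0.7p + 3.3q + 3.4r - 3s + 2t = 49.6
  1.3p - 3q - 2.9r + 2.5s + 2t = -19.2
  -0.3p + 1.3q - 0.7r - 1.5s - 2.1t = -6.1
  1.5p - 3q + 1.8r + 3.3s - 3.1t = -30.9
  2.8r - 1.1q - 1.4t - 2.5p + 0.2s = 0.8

p = 1, q = 1, r = 5, s = -6, t = 6

Row-reduce the augmented matrix:
R1 ← R1 / (-7/10).
R2 ← R2 − 13/10·R1.
R3 ← R3 + 3/10·R1.
R4 ← R4 − 3/2·R1.
R5 ← R5 + 5/2·R1.
R2 ← R2 / (219/70).
R1 ← R1 + 33/7·R2.
R3 ← R3 + 4/35·R2.
R4 ← R4 − 57/14·R2.
R5 ← R5 + 451/35·R2.
R3 ← R3 / (-4451/2190).
R1 ← R1 − 21/73·R3.
R2 ← R2 − 239/219·R3.
R4 ← R4 − 3389/730·R3.
R5 ← R5 − 5168/1095·R3.
R4 ← R4 / (5463/44510).
R1 ← R1 + 1730/4451·R4.
R2 ← R2 + 5150/4451·R4.
R3 ← R3 − 715/4451·R4.
R5 ← R5 + 55509/22255·R4.
R5 ← R5 / (-2239769/9105).
R1 ← R1 + 187439/5463·R5.
R2 ← R2 + 643307/5463·R5.
R3 ← R3 − 96967/5463·R5.
R4 ← R4 + 557648/5463·R5.
Reading off the reduced rows gives p = 1, q = 1, r = 5, s = -6, t = 6.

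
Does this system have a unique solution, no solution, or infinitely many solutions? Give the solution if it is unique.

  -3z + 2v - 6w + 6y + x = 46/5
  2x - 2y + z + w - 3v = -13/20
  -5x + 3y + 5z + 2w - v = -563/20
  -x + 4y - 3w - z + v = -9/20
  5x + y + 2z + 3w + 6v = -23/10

x = 1, y = -14/5, z = -3/2, w = -3, v = 5/4

Row-reduce the augmented matrix:
R2 ← R2 − 2·R1.
R3 ← R3 + 5·R1.
R4 ← R4 + 1·R1.
R5 ← R5 − 5·R1.
R2 ← R2 / (-14).
R1 ← R1 − 6·R2.
R3 ← R3 − 33·R2.
R4 ← R4 − 10·R2.
R5 ← R5 + 29·R2.
R3 ← R3 / (13/2).
R2 ← R2 + 1/2·R3.
R4 ← R4 − 1·R3.
R5 ← R5 − 5/2·R3.
R4 ← R4 / (-11/91).
R1 ← R1 + 3/7·R4.
R2 ← R2 + 66/91·R4.
R3 ← R3 − 37/91·R4.
R5 ← R5 − 460/91·R4.
R5 ← R5 / (-22).
R1 ← R1 − 2·R5.
R2 ← R2 − 5·R5.
R3 ← R3 + 4·R5.
R4 ← R4 − 7·R5.
Reading off the reduced rows gives x = 1, y = -14/5, z = -3/2, w = -3, v = 5/4.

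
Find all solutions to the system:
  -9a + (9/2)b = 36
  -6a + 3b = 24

Row-reduce:
R1 ← R1 / (-9).
R2 ← R2 + 6·R1.
Rank is 1 with 2 unknowns, leaving b free.

infinitely many solutions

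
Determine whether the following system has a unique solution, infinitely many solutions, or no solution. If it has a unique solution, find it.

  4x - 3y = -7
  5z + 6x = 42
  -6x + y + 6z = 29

x = 2, y = 5, z = 6

Row-reduce the augmented matrix:
R1 ← R1 / (4).
R2 ← R2 − 6·R1.
R3 ← R3 + 6·R1.
R2 ← R2 / (9/2).
R1 ← R1 + 3/4·R2.
R3 ← R3 + 7/2·R2.
R3 ← R3 / (89/9).
R1 ← R1 − 5/6·R3.
R2 ← R2 − 10/9·R3.
Reading off the reduced rows gives x = 2, y = 5, z = 6.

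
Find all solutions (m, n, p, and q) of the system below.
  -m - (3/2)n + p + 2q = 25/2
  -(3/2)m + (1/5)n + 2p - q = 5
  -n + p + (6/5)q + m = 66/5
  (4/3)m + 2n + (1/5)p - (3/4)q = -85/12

Row-reduce the augmented matrix:
R1 ← R1 / (-1).
R2 ← R2 + 3/2·R1.
R3 ← R3 − 1·R1.
R4 ← R4 − 4/3·R1.
R2 ← R2 / (49/20).
R1 ← R1 − 3/2·R2.
R3 ← R3 + 5/2·R2.
R3 ← R3 / (123/49).
R1 ← R1 + 64/49·R3.
R2 ← R2 − 10/49·R3.
R4 ← R4 − 23/15·R3.
R4 ← R4 / (30199/12300).
R1 ← R1 + 2/205·R4.
R2 ← R2 + 64/41·R4.
R3 ← R3 + 72/205·R4.
Reading off the reduced rows gives m = 2, n = -5, p = 5, q = 1.

m = 2, n = -5, p = 5, q = 1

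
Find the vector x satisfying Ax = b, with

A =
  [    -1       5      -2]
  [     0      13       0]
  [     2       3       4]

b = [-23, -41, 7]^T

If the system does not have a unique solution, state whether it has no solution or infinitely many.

no solution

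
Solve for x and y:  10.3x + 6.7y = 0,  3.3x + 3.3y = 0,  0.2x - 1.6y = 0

x = 0, y = 0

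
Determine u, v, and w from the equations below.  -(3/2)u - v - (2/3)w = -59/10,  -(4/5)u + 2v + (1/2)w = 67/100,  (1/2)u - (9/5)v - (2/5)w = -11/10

u = 13/5, v = 1, w = 3/2

Row-reduce the augmented matrix:
R1 ← R1 / (-3/2).
R2 ← R2 + 4/5·R1.
R3 ← R3 − 1/2·R1.
R2 ← R2 / (38/15).
R1 ← R1 − 2/3·R2.
R3 ← R3 + 32/15·R2.
R3 ← R3 / (28/285).
R1 ← R1 − 25/114·R3.
R2 ← R2 − 77/228·R3.
Reading off the reduced rows gives u = 13/5, v = 1, w = 3/2.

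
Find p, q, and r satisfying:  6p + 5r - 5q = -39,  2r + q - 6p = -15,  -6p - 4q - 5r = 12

Row-reduce the augmented matrix:
R1 ← R1 / (6).
R2 ← R2 + 6·R1.
R3 ← R3 + 6·R1.
R2 ← R2 / (-4).
R1 ← R1 + 5/6·R2.
R3 ← R3 + 9·R2.
R3 ← R3 / (-63/4).
R1 ← R1 + 5/8·R3.
R2 ← R2 + 7/4·R3.
Reading off the reduced rows gives p = 1, q = 3, r = -6.

p = 1, q = 3, r = -6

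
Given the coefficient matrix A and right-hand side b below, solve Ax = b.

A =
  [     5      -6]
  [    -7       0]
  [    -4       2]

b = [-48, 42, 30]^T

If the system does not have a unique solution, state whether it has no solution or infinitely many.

x_1 = -6, x_2 = 3

Row-reduce the augmented matrix:
R1 ← R1 / (5).
R2 ← R2 + 7·R1.
R3 ← R3 + 4·R1.
R2 ← R2 / (-42/5).
R1 ← R1 + 6/5·R2.
R3 ← R3 + 14/5·R2.
R3 reduces to 0 = 0, so the extra equation is consistent.
Reading off the reduced rows gives x_1 = -6, x_2 = 3.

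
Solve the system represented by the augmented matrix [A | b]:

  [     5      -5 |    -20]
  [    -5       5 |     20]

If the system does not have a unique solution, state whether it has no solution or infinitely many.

infinitely many solutions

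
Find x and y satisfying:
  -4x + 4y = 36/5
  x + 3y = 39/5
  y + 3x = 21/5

x = 3/5, y = 12/5

Row-reduce the augmented matrix:
R1 ← R1 / (-4).
R2 ← R2 − 1·R1.
R3 ← R3 − 3·R1.
R2 ← R2 / (4).
R1 ← R1 + 1·R2.
R3 ← R3 − 4·R2.
R3 reduces to 0 = 0, so the extra equation is consistent.
Reading off the reduced rows gives x = 3/5, y = 12/5.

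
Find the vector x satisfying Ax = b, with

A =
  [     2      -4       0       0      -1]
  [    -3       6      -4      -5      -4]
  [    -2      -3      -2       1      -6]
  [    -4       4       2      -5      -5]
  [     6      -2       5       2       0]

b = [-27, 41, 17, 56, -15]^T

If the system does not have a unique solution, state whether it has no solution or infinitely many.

Row-reduce the augmented matrix:
R1 ← R1 / (2).
R2 ← R2 + 3·R1.
R3 ← R3 + 2·R1.
R4 ← R4 + 4·R1.
R5 ← R5 − 6·R1.
Swap R2 and R3.
R2 ← R2 / (-7).
R1 ← R1 + 2·R2.
R4 ← R4 + 4·R2.
R5 ← R5 − 10·R2.
R3 ← R3 / (-4).
R1 ← R1 − 4/7·R3.
R2 ← R2 − 2/7·R3.
R4 ← R4 − 22/7·R3.
R5 ← R5 − 15/7·R3.
R4 ← R4 / (-19/2).
R1 ← R1 + 1·R4.
R2 ← R2 + 1/2·R4.
R3 ← R3 − 5/4·R4.
R5 ← R5 − 3/4·R4.
R5 ← R5 / (-5599/532).
R1 ← R1 − 395/266·R5.
R2 ← R2 − 132/133·R5.
R3 ← R3 − 219/532·R5.
R4 ← R4 − 205/266·R5.
Reading off the reduced rows gives x_1 = -4, x_2 = 6, x_3 = 3, x_4 = 3, x_5 = -5.

x_1 = -4, x_2 = 6, x_3 = 3, x_4 = 3, x_5 = -5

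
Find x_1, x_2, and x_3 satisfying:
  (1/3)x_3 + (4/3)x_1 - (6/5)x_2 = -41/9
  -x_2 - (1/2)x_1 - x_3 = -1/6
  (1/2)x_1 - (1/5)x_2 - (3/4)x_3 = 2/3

Row-reduce the augmented matrix:
R1 ← R1 / (4/3).
R2 ← R2 + 1/2·R1.
R3 ← R3 − 1/2·R1.
R2 ← R2 / (-29/20).
R1 ← R1 + 9/10·R2.
R3 ← R3 − 1/4·R2.
R3 ← R3 / (-119/116).
R1 ← R1 − 23/29·R3.
R2 ← R2 − 35/58·R3.
Reading off the reduced rows gives x_1 = -2/3, x_2 = 5/2, x_3 = -2.

x_1 = -2/3, x_2 = 5/2, x_3 = -2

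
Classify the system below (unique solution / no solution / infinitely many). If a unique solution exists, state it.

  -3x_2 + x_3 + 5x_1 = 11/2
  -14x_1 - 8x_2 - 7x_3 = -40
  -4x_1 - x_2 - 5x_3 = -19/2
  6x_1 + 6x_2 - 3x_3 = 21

x_1 = 2, x_2 = 3/2, x_3 = 0

Row-reduce the augmented matrix:
R1 ← R1 / (5).
R2 ← R2 + 14·R1.
R3 ← R3 + 4·R1.
R4 ← R4 − 6·R1.
R2 ← R2 / (-82/5).
R1 ← R1 + 3/5·R2.
R3 ← R3 + 17/5·R2.
R4 ← R4 − 48/5·R2.
R3 ← R3 / (-273/82).
R1 ← R1 − 29/82·R3.
R2 ← R2 − 21/82·R3.
R4 ← R4 + 273/41·R3.
R4 reduces to 0 = 0, so the extra equation is consistent.
Reading off the reduced rows gives x_1 = 2, x_2 = 3/2, x_3 = 0.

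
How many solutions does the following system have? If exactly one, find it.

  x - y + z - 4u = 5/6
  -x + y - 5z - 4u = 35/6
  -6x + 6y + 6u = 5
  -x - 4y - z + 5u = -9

x = 0, y = 3/2, z = -1/3, u = -2/3

Row-reduce the augmented matrix:
R2 ← R2 + 1·R1.
R3 ← R3 + 6·R1.
R4 ← R4 + 1·R1.
Swap R2 and R4.
R2 ← R2 / (-5).
R1 ← R1 + 1·R2.
R3 ← R3 / (6).
R1 ← R1 − 1·R3.
R4 ← R4 + 4·R3.
R4 ← R4 / (-20).
R1 ← R1 + 6/5·R4.
R2 ← R2 + 1/5·R4.
R3 ← R3 + 3·R4.
Reading off the reduced rows gives x = 0, y = 3/2, z = -1/3, u = -2/3.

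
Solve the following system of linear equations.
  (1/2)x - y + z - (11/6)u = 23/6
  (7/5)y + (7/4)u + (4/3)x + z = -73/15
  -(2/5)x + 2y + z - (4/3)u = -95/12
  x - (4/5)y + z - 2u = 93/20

x = 5/2, y = -3, z = -9/4, u = -1

Row-reduce the augmented matrix:
R1 ← R1 / (1/2).
R2 ← R2 − 4/3·R1.
R3 ← R3 + 2/5·R1.
R4 ← R4 − 1·R1.
R2 ← R2 / (61/15).
R1 ← R1 + 2·R2.
R3 ← R3 − 6/5·R2.
R4 ← R4 − 6/5·R2.
R3 ← R3 / (699/305).
R1 ← R1 − 72/61·R3.
R2 ← R2 + 25/61·R3.
R4 ← R4 + 31/61·R3.
R4 ← R4 / (-314/233).
R1 ← R1 − 955/466·R4.
R2 ← R2 − 2185/2796·R4.
R3 ← R3 + 2903/1398·R4.
Reading off the reduced rows gives x = 5/2, y = -3, z = -9/4, u = -1.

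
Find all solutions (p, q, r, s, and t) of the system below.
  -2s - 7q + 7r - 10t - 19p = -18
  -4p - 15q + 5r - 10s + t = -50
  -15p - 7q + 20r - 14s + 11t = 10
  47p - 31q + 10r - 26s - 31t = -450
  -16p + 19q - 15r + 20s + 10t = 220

infinitely many solutions

Row-reduce:
R1 ← R1 / (-19).
R2 ← R2 + 4·R1.
R3 ← R3 + 15·R1.
R4 ← R4 − 47·R1.
R5 ← R5 + 16·R1.
R2 ← R2 / (-257/19).
R1 ← R1 − 7/19·R2.
R3 ← R3 + 28/19·R2.
R4 ← R4 + 918/19·R2.
R5 ← R5 − 473/19·R2.
R3 ← R3 / (3621/257).
R1 ← R1 + 70/257·R3.
R2 ← R2 + 67/257·R3.
R4 ← R4 − 3783/257·R3.
R5 ← R5 + 3702/257·R3.
R4 ← R4 / (1076/71).
R1 ← R1 + 80/213·R4.
R2 ← R2 − 106/213·R4.
R3 ← R3 + 172/213·R4.
R5 ← R5 + 538/71·R4.
Rank is 4 with 5 unknowns, leaving t free.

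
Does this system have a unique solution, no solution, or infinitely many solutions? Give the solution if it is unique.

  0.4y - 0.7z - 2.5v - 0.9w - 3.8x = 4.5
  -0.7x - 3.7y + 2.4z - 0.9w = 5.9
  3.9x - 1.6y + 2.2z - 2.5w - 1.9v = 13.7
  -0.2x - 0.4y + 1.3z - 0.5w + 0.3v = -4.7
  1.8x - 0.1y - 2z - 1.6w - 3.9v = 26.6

x = 2, y = -4, z = -2, w = 3, v = -6

Row-reduce the augmented matrix:
R1 ← R1 / (-19/5).
R2 ← R2 + 7/10·R1.
R3 ← R3 − 39/10·R1.
R4 ← R4 + 1/5·R1.
R5 ← R5 − 9/5·R1.
R2 ← R2 / (-717/190).
R1 ← R1 + 2/19·R2.
R3 ← R3 + 113/95·R2.
R4 ← R4 + 8/19·R2.
R5 ← R5 − 17/190·R2.
R3 ← R3 / (1963/2868).
R1 ← R1 − 163/1434·R3.
R2 ← R2 + 961/1434·R3.
R4 ← R4 − 3781/3585·R3.
R5 ← R5 + 6515/2868·R3.
R4 ← R4 / (223206/49075).
R1 ← R1 − 7729/9815·R4.
R2 ← R2 + 28768/9815·R4.
R3 ← R3 + 45777/9815·R4.
R5 ← R5 + 124047/9815·R4.
R5 ← R5 / (15739/37201).
R1 ← R1 − 4272/37201·R5.
R2 ← R2 − 6957/37201·R5.
R3 ← R3 − 34930/37201·R5.
R4 ← R4 − 61223/37201·R5.
Reading off the reduced rows gives x = 2, y = -4, z = -2, w = 3, v = -6.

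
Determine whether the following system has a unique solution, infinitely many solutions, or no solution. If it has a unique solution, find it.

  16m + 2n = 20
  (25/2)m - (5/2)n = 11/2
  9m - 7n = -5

Row-reduce:
R1 ← R1 / (16).
R2 ← R2 − 25/2·R1.
R3 ← R3 − 9·R1.
R2 ← R2 / (-65/16).
R1 ← R1 − 1/8·R2.
R3 ← R3 + 65/8·R2.
Row 3 reduces to 0 = 4, a contradiction. The system is inconsistent.

no solution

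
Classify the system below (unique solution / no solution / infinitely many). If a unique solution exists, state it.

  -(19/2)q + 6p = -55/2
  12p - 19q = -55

infinitely many solutions

Row-reduce:
R1 ← R1 / (6).
R2 ← R2 − 12·R1.
Rank is 1 with 2 unknowns, leaving q free.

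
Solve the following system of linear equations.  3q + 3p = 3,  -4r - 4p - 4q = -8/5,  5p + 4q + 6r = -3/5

Row-reduce the augmented matrix:
R1 ← R1 / (3).
R2 ← R2 + 4·R1.
R3 ← R3 − 5·R1.
Swap R2 and R3.
R2 ← R2 / (-1).
R1 ← R1 − 1·R2.
R3 ← R3 / (-4).
R1 ← R1 − 6·R3.
R2 ← R2 + 6·R3.
Reading off the reduced rows gives p = -1, q = 2, r = -3/5.

p = -1, q = 2, r = -3/5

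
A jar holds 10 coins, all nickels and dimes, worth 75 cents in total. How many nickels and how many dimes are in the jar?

nickels: 5, dimes: 5

Let n = nickels, d = dimes.
  n + d = 10
  5n + 10d = 75
From equation 1: n = 10 − d.
Substitute into equation 2 and solve: d = 5.
Then n = 5.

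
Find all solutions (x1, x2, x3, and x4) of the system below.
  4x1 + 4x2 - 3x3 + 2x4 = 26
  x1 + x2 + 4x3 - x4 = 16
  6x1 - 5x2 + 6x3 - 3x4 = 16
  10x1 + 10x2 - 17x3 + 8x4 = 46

Row-reduce:
R1 ← R1 / (4).
R2 ← R2 − 1·R1.
R3 ← R3 − 6·R1.
R4 ← R4 − 10·R1.
Swap R2 and R3.
R2 ← R2 / (-11).
R1 ← R1 − 1·R2.
R3 ← R3 / (19/4).
R1 ← R1 − 9/44·R3.
R2 ← R2 + 21/22·R3.
R4 ← R4 + 19/2·R3.
Rank is 3 with 4 unknowns, leaving x4 free.

infinitely many solutions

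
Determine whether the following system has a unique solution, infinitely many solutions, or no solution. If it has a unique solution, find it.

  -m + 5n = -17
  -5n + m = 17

infinitely many solutions

Row-reduce:
R1 ← R1 / (-1).
R2 ← R2 − 1·R1.
Rank is 1 with 2 unknowns, leaving n free.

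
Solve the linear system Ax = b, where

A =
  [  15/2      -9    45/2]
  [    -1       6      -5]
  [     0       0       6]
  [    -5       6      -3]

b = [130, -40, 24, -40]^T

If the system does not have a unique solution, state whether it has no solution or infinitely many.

Row-reduce:
R1 ← R1 / (15/2).
R2 ← R2 + 1·R1.
R4 ← R4 + 5·R1.
R2 ← R2 / (24/5).
R1 ← R1 + 6/5·R2.
R3 ← R3 / (6).
R1 ← R1 − 5/2·R3.
R2 ← R2 + 5/12·R3.
R4 ← R4 − 12·R3.
Row 4 reduces to 0 = -4/3, a contradiction. The system is inconsistent.

no solution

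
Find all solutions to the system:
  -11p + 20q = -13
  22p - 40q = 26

infinitely many solutions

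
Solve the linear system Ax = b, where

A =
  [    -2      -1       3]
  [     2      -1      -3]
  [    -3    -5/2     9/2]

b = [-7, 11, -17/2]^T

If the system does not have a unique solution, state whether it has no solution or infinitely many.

infinitely many solutions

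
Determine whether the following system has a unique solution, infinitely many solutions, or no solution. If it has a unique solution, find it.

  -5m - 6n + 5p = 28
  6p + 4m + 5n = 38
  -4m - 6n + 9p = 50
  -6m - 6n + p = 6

Row-reduce the augmented matrix:
R1 ← R1 / (-5).
R2 ← R2 − 4·R1.
R3 ← R3 + 4·R1.
R4 ← R4 + 6·R1.
R2 ← R2 / (1/5).
R1 ← R1 − 6/5·R2.
R3 ← R3 + 6/5·R2.
R4 ← R4 − 6/5·R2.
R3 ← R3 / (65).
R1 ← R1 + 61·R3.
R2 ← R2 − 50·R3.
R4 ← R4 + 65·R3.
R4 reduces to 0 = 0, so the extra equation is consistent.
Reading off the reduced rows gives m = -2, n = 2, p = 6.

m = -2, n = 2, p = 6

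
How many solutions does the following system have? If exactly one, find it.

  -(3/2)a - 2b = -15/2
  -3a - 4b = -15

infinitely many solutions

Row-reduce:
R1 ← R1 / (-3/2).
R2 ← R2 + 3·R1.
Rank is 1 with 2 unknowns, leaving b free.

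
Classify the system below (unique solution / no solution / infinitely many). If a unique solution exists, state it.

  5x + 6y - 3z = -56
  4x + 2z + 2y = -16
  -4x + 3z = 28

x = -4, y = -4, z = 4

Row-reduce the augmented matrix:
R1 ← R1 / (5).
R2 ← R2 − 4·R1.
R3 ← R3 + 4·R1.
R2 ← R2 / (-14/5).
R1 ← R1 − 6/5·R2.
R3 ← R3 − 24/5·R2.
R3 ← R3 / (57/7).
R1 ← R1 − 9/7·R3.
R2 ← R2 + 11/7·R3.
Reading off the reduced rows gives x = -4, y = -4, z = 4.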